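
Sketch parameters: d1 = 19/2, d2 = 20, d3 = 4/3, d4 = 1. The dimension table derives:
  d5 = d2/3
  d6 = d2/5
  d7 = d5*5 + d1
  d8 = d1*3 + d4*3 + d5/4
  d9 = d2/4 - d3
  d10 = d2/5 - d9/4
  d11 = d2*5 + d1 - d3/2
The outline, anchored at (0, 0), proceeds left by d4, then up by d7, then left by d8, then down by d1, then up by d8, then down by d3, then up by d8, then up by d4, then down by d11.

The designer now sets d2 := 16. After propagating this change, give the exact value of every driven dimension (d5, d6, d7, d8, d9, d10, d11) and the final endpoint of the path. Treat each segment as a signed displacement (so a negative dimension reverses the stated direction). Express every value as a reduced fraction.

Apply edit: d2 := 16
  d5 = d2/3 = 16/3
  d6 = d2/5 = 16/5
  d7 = d5*5 + d1 = 217/6
  d8 = d1*3 + d4*3 + d5/4 = 197/6
  d9 = d2/4 - d3 = 8/3
  d10 = d2/5 - d9/4 = 38/15
  d11 = d2*5 + d1 - d3/2 = 533/6
Walk from origin (0, 0):
  seg 1: left by d4 = 1 → (-1, 0)
  seg 2: up by d7 = 217/6 → (-1, 217/6)
  seg 3: left by d8 = 197/6 → (-203/6, 217/6)
  seg 4: down by d1 = 19/2 → (-203/6, 80/3)
  seg 5: up by d8 = 197/6 → (-203/6, 119/2)
  seg 6: down by d3 = 4/3 → (-203/6, 349/6)
  seg 7: up by d8 = 197/6 → (-203/6, 91)
  seg 8: up by d4 = 1 → (-203/6, 92)
  seg 9: down by d11 = 533/6 → (-203/6, 19/6)

d5 = 16/3
d6 = 16/5
d7 = 217/6
d8 = 197/6
d9 = 8/3
d10 = 38/15
d11 = 533/6
endpoint = (-203/6, 19/6)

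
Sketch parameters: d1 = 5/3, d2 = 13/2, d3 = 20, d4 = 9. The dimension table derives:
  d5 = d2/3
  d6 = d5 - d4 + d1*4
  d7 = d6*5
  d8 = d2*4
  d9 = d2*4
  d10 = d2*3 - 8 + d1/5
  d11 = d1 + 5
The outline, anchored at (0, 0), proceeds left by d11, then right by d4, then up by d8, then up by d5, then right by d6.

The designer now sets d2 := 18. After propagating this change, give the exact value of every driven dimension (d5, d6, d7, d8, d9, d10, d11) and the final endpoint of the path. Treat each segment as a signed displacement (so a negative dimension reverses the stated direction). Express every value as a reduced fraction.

d5 = 6
d6 = 11/3
d7 = 55/3
d8 = 72
d9 = 72
d10 = 139/3
d11 = 20/3
endpoint = (6, 78)

Apply edit: d2 := 18
  d5 = d2/3 = 6
  d6 = d5 - d4 + d1*4 = 11/3
  d7 = d6*5 = 55/3
  d8 = d2*4 = 72
  d9 = d2*4 = 72
  d10 = d2*3 - 8 + d1/5 = 139/3
  d11 = d1 + 5 = 20/3
Walk from origin (0, 0):
  seg 1: left by d11 = 20/3 → (-20/3, 0)
  seg 2: right by d4 = 9 → (7/3, 0)
  seg 3: up by d8 = 72 → (7/3, 72)
  seg 4: up by d5 = 6 → (7/3, 78)
  seg 5: right by d6 = 11/3 → (6, 78)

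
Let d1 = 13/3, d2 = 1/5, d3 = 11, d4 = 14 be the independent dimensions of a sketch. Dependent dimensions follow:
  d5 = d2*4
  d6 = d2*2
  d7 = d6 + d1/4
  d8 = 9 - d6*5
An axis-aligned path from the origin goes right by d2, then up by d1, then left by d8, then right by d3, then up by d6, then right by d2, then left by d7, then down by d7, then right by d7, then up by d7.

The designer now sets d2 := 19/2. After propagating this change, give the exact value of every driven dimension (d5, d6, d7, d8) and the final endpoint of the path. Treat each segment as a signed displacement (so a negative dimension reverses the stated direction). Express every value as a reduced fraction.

Apply edit: d2 := 19/2
  d5 = d2*4 = 38
  d6 = d2*2 = 19
  d7 = d6 + d1/4 = 241/12
  d8 = 9 - d6*5 = -86
Walk from origin (0, 0):
  seg 1: right by d2 = 19/2 → (19/2, 0)
  seg 2: up by d1 = 13/3 → (19/2, 13/3)
  seg 3: left by d8 = -86 → (191/2, 13/3)
  seg 4: right by d3 = 11 → (213/2, 13/3)
  seg 5: up by d6 = 19 → (213/2, 70/3)
  seg 6: right by d2 = 19/2 → (116, 70/3)
  seg 7: left by d7 = 241/12 → (1151/12, 70/3)
  seg 8: down by d7 = 241/12 → (1151/12, 13/4)
  seg 9: right by d7 = 241/12 → (116, 13/4)
  seg 10: up by d7 = 241/12 → (116, 70/3)

d5 = 38
d6 = 19
d7 = 241/12
d8 = -86
endpoint = (116, 70/3)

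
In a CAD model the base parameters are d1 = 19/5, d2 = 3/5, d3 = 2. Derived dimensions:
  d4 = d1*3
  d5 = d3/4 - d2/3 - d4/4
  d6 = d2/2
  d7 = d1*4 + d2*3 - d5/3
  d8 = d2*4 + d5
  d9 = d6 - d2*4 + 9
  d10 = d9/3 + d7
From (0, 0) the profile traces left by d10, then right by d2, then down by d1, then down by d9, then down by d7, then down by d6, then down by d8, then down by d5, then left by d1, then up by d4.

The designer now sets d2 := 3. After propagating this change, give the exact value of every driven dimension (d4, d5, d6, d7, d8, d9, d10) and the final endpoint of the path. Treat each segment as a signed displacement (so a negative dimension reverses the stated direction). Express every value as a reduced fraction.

d4 = 57/5
d5 = -67/20
d6 = 3/2
d7 = 1519/60
d8 = 173/20
d9 = -3/2
d10 = 1489/60
endpoint = (-1537/60, -1381/60)

Apply edit: d2 := 3
  d4 = d1*3 = 57/5
  d5 = d3/4 - d2/3 - d4/4 = -67/20
  d6 = d2/2 = 3/2
  d7 = d1*4 + d2*3 - d5/3 = 1519/60
  d8 = d2*4 + d5 = 173/20
  d9 = d6 - d2*4 + 9 = -3/2
  d10 = d9/3 + d7 = 1489/60
Walk from origin (0, 0):
  seg 1: left by d10 = 1489/60 → (-1489/60, 0)
  seg 2: right by d2 = 3 → (-1309/60, 0)
  seg 3: down by d1 = 19/5 → (-1309/60, -19/5)
  seg 4: down by d9 = -3/2 → (-1309/60, -23/10)
  seg 5: down by d7 = 1519/60 → (-1309/60, -1657/60)
  seg 6: down by d6 = 3/2 → (-1309/60, -1747/60)
  seg 7: down by d8 = 173/20 → (-1309/60, -1133/30)
  seg 8: down by d5 = -67/20 → (-1309/60, -413/12)
  seg 9: left by d1 = 19/5 → (-1537/60, -413/12)
  seg 10: up by d4 = 57/5 → (-1537/60, -1381/60)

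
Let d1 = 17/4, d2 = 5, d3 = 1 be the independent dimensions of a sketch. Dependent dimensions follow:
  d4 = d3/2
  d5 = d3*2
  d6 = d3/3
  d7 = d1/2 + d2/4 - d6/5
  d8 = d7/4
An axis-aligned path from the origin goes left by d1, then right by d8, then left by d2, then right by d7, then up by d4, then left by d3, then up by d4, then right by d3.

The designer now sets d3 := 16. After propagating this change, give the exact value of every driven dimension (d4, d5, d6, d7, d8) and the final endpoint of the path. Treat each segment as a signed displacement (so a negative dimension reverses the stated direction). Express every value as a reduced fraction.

d4 = 8
d5 = 32
d6 = 16/3
d7 = 277/120
d8 = 277/480
endpoint = (-611/96, 16)

Apply edit: d3 := 16
  d4 = d3/2 = 8
  d5 = d3*2 = 32
  d6 = d3/3 = 16/3
  d7 = d1/2 + d2/4 - d6/5 = 277/120
  d8 = d7/4 = 277/480
Walk from origin (0, 0):
  seg 1: left by d1 = 17/4 → (-17/4, 0)
  seg 2: right by d8 = 277/480 → (-1763/480, 0)
  seg 3: left by d2 = 5 → (-4163/480, 0)
  seg 4: right by d7 = 277/120 → (-611/96, 0)
  seg 5: up by d4 = 8 → (-611/96, 8)
  seg 6: left by d3 = 16 → (-2147/96, 8)
  seg 7: up by d4 = 8 → (-2147/96, 16)
  seg 8: right by d3 = 16 → (-611/96, 16)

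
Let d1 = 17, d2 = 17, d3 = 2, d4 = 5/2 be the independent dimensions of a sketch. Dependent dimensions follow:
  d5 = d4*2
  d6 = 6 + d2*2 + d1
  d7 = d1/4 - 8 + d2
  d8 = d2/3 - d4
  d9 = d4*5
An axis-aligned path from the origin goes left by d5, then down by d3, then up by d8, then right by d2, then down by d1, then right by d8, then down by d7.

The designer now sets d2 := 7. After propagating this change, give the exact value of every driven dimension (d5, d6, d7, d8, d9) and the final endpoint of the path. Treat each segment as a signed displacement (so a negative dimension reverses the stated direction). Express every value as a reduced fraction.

Apply edit: d2 := 7
  d5 = d4*2 = 5
  d6 = 6 + d2*2 + d1 = 37
  d7 = d1/4 - 8 + d2 = 13/4
  d8 = d2/3 - d4 = -1/6
  d9 = d4*5 = 25/2
Walk from origin (0, 0):
  seg 1: left by d5 = 5 → (-5, 0)
  seg 2: down by d3 = 2 → (-5, -2)
  seg 3: up by d8 = -1/6 → (-5, -13/6)
  seg 4: right by d2 = 7 → (2, -13/6)
  seg 5: down by d1 = 17 → (2, -115/6)
  seg 6: right by d8 = -1/6 → (11/6, -115/6)
  seg 7: down by d7 = 13/4 → (11/6, -269/12)

d5 = 5
d6 = 37
d7 = 13/4
d8 = -1/6
d9 = 25/2
endpoint = (11/6, -269/12)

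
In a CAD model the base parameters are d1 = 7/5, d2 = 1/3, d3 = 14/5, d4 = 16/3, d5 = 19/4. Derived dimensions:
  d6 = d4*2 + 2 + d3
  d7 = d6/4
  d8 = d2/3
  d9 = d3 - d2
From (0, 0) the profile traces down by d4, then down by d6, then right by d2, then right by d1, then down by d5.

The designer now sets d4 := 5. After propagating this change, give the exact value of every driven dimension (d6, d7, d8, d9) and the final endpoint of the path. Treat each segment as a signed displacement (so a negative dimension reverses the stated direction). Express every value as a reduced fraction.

d6 = 74/5
d7 = 37/10
d8 = 1/9
d9 = 37/15
endpoint = (26/15, -491/20)

Apply edit: d4 := 5
  d6 = d4*2 + 2 + d3 = 74/5
  d7 = d6/4 = 37/10
  d8 = d2/3 = 1/9
  d9 = d3 - d2 = 37/15
Walk from origin (0, 0):
  seg 1: down by d4 = 5 → (0, -5)
  seg 2: down by d6 = 74/5 → (0, -99/5)
  seg 3: right by d2 = 1/3 → (1/3, -99/5)
  seg 4: right by d1 = 7/5 → (26/15, -99/5)
  seg 5: down by d5 = 19/4 → (26/15, -491/20)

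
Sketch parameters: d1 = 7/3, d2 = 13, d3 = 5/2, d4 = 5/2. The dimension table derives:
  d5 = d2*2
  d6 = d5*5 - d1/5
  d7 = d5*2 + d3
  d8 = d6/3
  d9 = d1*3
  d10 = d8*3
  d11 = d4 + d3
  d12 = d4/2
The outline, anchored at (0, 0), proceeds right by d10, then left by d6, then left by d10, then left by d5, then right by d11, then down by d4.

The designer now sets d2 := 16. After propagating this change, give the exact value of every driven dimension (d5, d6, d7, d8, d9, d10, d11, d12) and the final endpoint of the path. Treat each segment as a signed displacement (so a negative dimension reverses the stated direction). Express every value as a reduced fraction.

Apply edit: d2 := 16
  d5 = d2*2 = 32
  d6 = d5*5 - d1/5 = 2393/15
  d7 = d5*2 + d3 = 133/2
  d8 = d6/3 = 2393/45
  d9 = d1*3 = 7
  d10 = d8*3 = 2393/15
  d11 = d4 + d3 = 5
  d12 = d4/2 = 5/4
Walk from origin (0, 0):
  seg 1: right by d10 = 2393/15 → (2393/15, 0)
  seg 2: left by d6 = 2393/15 → (0, 0)
  seg 3: left by d10 = 2393/15 → (-2393/15, 0)
  seg 4: left by d5 = 32 → (-2873/15, 0)
  seg 5: right by d11 = 5 → (-2798/15, 0)
  seg 6: down by d4 = 5/2 → (-2798/15, -5/2)

d5 = 32
d6 = 2393/15
d7 = 133/2
d8 = 2393/45
d9 = 7
d10 = 2393/15
d11 = 5
d12 = 5/4
endpoint = (-2798/15, -5/2)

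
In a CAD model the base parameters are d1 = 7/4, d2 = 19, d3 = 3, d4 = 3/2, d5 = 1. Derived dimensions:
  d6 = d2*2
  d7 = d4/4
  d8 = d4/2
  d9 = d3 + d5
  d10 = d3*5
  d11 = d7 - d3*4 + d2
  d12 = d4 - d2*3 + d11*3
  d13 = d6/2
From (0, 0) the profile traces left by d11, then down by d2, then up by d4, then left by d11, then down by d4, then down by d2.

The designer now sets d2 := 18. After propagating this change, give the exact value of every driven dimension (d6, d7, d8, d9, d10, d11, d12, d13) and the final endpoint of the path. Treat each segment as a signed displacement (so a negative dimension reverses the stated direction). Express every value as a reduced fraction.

Apply edit: d2 := 18
  d6 = d2*2 = 36
  d7 = d4/4 = 3/8
  d8 = d4/2 = 3/4
  d9 = d3 + d5 = 4
  d10 = d3*5 = 15
  d11 = d7 - d3*4 + d2 = 51/8
  d12 = d4 - d2*3 + d11*3 = -267/8
  d13 = d6/2 = 18
Walk from origin (0, 0):
  seg 1: left by d11 = 51/8 → (-51/8, 0)
  seg 2: down by d2 = 18 → (-51/8, -18)
  seg 3: up by d4 = 3/2 → (-51/8, -33/2)
  seg 4: left by d11 = 51/8 → (-51/4, -33/2)
  seg 5: down by d4 = 3/2 → (-51/4, -18)
  seg 6: down by d2 = 18 → (-51/4, -36)

d6 = 36
d7 = 3/8
d8 = 3/4
d9 = 4
d10 = 15
d11 = 51/8
d12 = -267/8
d13 = 18
endpoint = (-51/4, -36)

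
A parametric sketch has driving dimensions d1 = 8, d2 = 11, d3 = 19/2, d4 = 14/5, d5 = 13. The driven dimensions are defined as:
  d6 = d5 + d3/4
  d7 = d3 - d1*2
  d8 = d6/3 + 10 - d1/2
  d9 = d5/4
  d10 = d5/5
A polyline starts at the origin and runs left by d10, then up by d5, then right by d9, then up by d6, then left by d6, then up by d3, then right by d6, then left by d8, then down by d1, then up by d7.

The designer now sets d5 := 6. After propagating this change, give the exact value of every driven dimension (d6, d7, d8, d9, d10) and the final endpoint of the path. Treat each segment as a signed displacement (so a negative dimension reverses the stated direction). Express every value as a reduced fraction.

d6 = 67/8
d7 = -13/2
d8 = 211/24
d9 = 3/2
d10 = 6/5
endpoint = (-1019/120, 75/8)

Apply edit: d5 := 6
  d6 = d5 + d3/4 = 67/8
  d7 = d3 - d1*2 = -13/2
  d8 = d6/3 + 10 - d1/2 = 211/24
  d9 = d5/4 = 3/2
  d10 = d5/5 = 6/5
Walk from origin (0, 0):
  seg 1: left by d10 = 6/5 → (-6/5, 0)
  seg 2: up by d5 = 6 → (-6/5, 6)
  seg 3: right by d9 = 3/2 → (3/10, 6)
  seg 4: up by d6 = 67/8 → (3/10, 115/8)
  seg 5: left by d6 = 67/8 → (-323/40, 115/8)
  seg 6: up by d3 = 19/2 → (-323/40, 191/8)
  seg 7: right by d6 = 67/8 → (3/10, 191/8)
  seg 8: left by d8 = 211/24 → (-1019/120, 191/8)
  seg 9: down by d1 = 8 → (-1019/120, 127/8)
  seg 10: up by d7 = -13/2 → (-1019/120, 75/8)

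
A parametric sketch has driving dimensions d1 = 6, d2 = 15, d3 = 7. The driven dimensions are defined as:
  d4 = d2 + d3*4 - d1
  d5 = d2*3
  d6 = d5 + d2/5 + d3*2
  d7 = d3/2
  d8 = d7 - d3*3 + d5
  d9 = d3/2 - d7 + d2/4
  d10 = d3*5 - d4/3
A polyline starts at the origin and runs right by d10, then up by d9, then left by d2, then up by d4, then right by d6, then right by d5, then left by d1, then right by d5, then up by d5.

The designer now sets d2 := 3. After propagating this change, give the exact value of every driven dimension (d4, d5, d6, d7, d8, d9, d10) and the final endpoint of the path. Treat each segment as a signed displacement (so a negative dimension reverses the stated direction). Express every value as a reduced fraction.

Apply edit: d2 := 3
  d4 = d2 + d3*4 - d1 = 25
  d5 = d2*3 = 9
  d6 = d5 + d2/5 + d3*2 = 118/5
  d7 = d3/2 = 7/2
  d8 = d7 - d3*3 + d5 = -17/2
  d9 = d3/2 - d7 + d2/4 = 3/4
  d10 = d3*5 - d4/3 = 80/3
Walk from origin (0, 0):
  seg 1: right by d10 = 80/3 → (80/3, 0)
  seg 2: up by d9 = 3/4 → (80/3, 3/4)
  seg 3: left by d2 = 3 → (71/3, 3/4)
  seg 4: up by d4 = 25 → (71/3, 103/4)
  seg 5: right by d6 = 118/5 → (709/15, 103/4)
  seg 6: right by d5 = 9 → (844/15, 103/4)
  seg 7: left by d1 = 6 → (754/15, 103/4)
  seg 8: right by d5 = 9 → (889/15, 103/4)
  seg 9: up by d5 = 9 → (889/15, 139/4)

d4 = 25
d5 = 9
d6 = 118/5
d7 = 7/2
d8 = -17/2
d9 = 3/4
d10 = 80/3
endpoint = (889/15, 139/4)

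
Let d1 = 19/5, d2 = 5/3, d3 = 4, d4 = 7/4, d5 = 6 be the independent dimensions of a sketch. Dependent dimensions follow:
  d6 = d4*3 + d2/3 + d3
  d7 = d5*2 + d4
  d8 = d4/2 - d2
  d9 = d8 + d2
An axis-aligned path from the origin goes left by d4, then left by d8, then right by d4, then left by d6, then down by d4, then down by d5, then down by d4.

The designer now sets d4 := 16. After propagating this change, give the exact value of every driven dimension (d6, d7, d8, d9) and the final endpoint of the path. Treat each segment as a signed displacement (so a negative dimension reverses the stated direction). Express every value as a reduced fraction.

d6 = 473/9
d7 = 28
d8 = 19/3
d9 = 8
endpoint = (-530/9, -38)

Apply edit: d4 := 16
  d6 = d4*3 + d2/3 + d3 = 473/9
  d7 = d5*2 + d4 = 28
  d8 = d4/2 - d2 = 19/3
  d9 = d8 + d2 = 8
Walk from origin (0, 0):
  seg 1: left by d4 = 16 → (-16, 0)
  seg 2: left by d8 = 19/3 → (-67/3, 0)
  seg 3: right by d4 = 16 → (-19/3, 0)
  seg 4: left by d6 = 473/9 → (-530/9, 0)
  seg 5: down by d4 = 16 → (-530/9, -16)
  seg 6: down by d5 = 6 → (-530/9, -22)
  seg 7: down by d4 = 16 → (-530/9, -38)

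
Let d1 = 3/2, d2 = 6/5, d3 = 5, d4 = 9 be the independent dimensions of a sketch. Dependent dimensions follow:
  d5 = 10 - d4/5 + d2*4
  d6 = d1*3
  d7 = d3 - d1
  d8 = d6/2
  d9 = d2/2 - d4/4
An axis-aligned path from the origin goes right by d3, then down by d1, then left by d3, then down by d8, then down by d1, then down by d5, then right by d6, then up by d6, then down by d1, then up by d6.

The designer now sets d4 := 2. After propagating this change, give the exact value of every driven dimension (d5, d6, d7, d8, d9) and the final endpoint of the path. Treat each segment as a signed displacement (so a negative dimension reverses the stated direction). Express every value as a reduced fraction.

Apply edit: d4 := 2
  d5 = 10 - d4/5 + d2*4 = 72/5
  d6 = d1*3 = 9/2
  d7 = d3 - d1 = 7/2
  d8 = d6/2 = 9/4
  d9 = d2/2 - d4/4 = 1/10
Walk from origin (0, 0):
  seg 1: right by d3 = 5 → (5, 0)
  seg 2: down by d1 = 3/2 → (5, -3/2)
  seg 3: left by d3 = 5 → (0, -3/2)
  seg 4: down by d8 = 9/4 → (0, -15/4)
  seg 5: down by d1 = 3/2 → (0, -21/4)
  seg 6: down by d5 = 72/5 → (0, -393/20)
  seg 7: right by d6 = 9/2 → (9/2, -393/20)
  seg 8: up by d6 = 9/2 → (9/2, -303/20)
  seg 9: down by d1 = 3/2 → (9/2, -333/20)
  seg 10: up by d6 = 9/2 → (9/2, -243/20)

d5 = 72/5
d6 = 9/2
d7 = 7/2
d8 = 9/4
d9 = 1/10
endpoint = (9/2, -243/20)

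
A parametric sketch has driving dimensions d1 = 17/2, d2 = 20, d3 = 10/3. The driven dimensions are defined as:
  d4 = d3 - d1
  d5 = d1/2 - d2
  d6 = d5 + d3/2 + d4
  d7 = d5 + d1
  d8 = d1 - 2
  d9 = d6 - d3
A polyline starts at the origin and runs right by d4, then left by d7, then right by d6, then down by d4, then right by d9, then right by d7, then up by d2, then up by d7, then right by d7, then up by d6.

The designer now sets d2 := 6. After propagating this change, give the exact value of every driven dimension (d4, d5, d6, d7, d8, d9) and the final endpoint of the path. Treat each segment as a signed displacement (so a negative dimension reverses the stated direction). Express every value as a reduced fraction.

Apply edit: d2 := 6
  d4 = d3 - d1 = -31/6
  d5 = d1/2 - d2 = -7/4
  d6 = d5 + d3/2 + d4 = -21/4
  d7 = d5 + d1 = 27/4
  d8 = d1 - 2 = 13/2
  d9 = d6 - d3 = -103/12
Walk from origin (0, 0):
  seg 1: right by d4 = -31/6 → (-31/6, 0)
  seg 2: left by d7 = 27/4 → (-143/12, 0)
  seg 3: right by d6 = -21/4 → (-103/6, 0)
  seg 4: down by d4 = -31/6 → (-103/6, 31/6)
  seg 5: right by d9 = -103/12 → (-103/4, 31/6)
  seg 6: right by d7 = 27/4 → (-19, 31/6)
  seg 7: up by d2 = 6 → (-19, 67/6)
  seg 8: up by d7 = 27/4 → (-19, 215/12)
  seg 9: right by d7 = 27/4 → (-49/4, 215/12)
  seg 10: up by d6 = -21/4 → (-49/4, 38/3)

d4 = -31/6
d5 = -7/4
d6 = -21/4
d7 = 27/4
d8 = 13/2
d9 = -103/12
endpoint = (-49/4, 38/3)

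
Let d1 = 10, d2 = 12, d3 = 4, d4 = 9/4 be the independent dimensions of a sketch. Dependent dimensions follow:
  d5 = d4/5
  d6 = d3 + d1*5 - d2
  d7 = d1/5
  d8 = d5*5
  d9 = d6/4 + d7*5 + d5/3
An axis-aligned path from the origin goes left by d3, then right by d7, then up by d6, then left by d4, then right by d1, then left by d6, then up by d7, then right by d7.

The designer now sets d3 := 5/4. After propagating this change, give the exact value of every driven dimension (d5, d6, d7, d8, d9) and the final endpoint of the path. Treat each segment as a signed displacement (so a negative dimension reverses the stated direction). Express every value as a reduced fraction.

d5 = 9/20
d6 = 157/4
d7 = 2
d8 = 9/4
d9 = 1597/80
endpoint = (-115/4, 165/4)

Apply edit: d3 := 5/4
  d5 = d4/5 = 9/20
  d6 = d3 + d1*5 - d2 = 157/4
  d7 = d1/5 = 2
  d8 = d5*5 = 9/4
  d9 = d6/4 + d7*5 + d5/3 = 1597/80
Walk from origin (0, 0):
  seg 1: left by d3 = 5/4 → (-5/4, 0)
  seg 2: right by d7 = 2 → (3/4, 0)
  seg 3: up by d6 = 157/4 → (3/4, 157/4)
  seg 4: left by d4 = 9/4 → (-3/2, 157/4)
  seg 5: right by d1 = 10 → (17/2, 157/4)
  seg 6: left by d6 = 157/4 → (-123/4, 157/4)
  seg 7: up by d7 = 2 → (-123/4, 165/4)
  seg 8: right by d7 = 2 → (-115/4, 165/4)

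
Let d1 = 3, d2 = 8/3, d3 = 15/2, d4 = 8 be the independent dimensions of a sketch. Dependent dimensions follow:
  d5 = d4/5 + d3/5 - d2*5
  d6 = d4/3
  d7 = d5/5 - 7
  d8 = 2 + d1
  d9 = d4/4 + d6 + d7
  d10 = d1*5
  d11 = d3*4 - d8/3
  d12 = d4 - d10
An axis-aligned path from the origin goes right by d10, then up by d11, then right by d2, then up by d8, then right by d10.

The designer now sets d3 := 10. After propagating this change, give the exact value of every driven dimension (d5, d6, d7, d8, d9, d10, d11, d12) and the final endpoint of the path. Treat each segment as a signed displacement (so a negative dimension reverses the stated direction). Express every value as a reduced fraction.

Apply edit: d3 := 10
  d5 = d4/5 + d3/5 - d2*5 = -146/15
  d6 = d4/3 = 8/3
  d7 = d5/5 - 7 = -671/75
  d8 = 2 + d1 = 5
  d9 = d4/4 + d6 + d7 = -107/25
  d10 = d1*5 = 15
  d11 = d3*4 - d8/3 = 115/3
  d12 = d4 - d10 = -7
Walk from origin (0, 0):
  seg 1: right by d10 = 15 → (15, 0)
  seg 2: up by d11 = 115/3 → (15, 115/3)
  seg 3: right by d2 = 8/3 → (53/3, 115/3)
  seg 4: up by d8 = 5 → (53/3, 130/3)
  seg 5: right by d10 = 15 → (98/3, 130/3)

d5 = -146/15
d6 = 8/3
d7 = -671/75
d8 = 5
d9 = -107/25
d10 = 15
d11 = 115/3
d12 = -7
endpoint = (98/3, 130/3)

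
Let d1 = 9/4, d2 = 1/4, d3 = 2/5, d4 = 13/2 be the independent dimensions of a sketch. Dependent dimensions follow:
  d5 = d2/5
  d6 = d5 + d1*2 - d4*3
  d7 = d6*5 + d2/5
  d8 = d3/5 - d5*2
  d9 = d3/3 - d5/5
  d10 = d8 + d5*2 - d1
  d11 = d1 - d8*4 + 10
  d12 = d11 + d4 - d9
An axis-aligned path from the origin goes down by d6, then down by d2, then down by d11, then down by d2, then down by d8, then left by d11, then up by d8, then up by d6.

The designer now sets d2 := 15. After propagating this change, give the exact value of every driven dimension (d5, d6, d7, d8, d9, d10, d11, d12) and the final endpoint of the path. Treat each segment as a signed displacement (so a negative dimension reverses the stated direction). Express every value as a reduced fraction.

Apply edit: d2 := 15
  d5 = d2/5 = 3
  d6 = d5 + d1*2 - d4*3 = -12
  d7 = d6*5 + d2/5 = -57
  d8 = d3/5 - d5*2 = -148/25
  d9 = d3/3 - d5/5 = -7/15
  d10 = d8 + d5*2 - d1 = -217/100
  d11 = d1 - d8*4 + 10 = 3593/100
  d12 = d11 + d4 - d9 = 12869/300
Walk from origin (0, 0):
  seg 1: down by d6 = -12 → (0, 12)
  seg 2: down by d2 = 15 → (0, -3)
  seg 3: down by d11 = 3593/100 → (0, -3893/100)
  seg 4: down by d2 = 15 → (0, -5393/100)
  seg 5: down by d8 = -148/25 → (0, -4801/100)
  seg 6: left by d11 = 3593/100 → (-3593/100, -4801/100)
  seg 7: up by d8 = -148/25 → (-3593/100, -5393/100)
  seg 8: up by d6 = -12 → (-3593/100, -6593/100)

d5 = 3
d6 = -12
d7 = -57
d8 = -148/25
d9 = -7/15
d10 = -217/100
d11 = 3593/100
d12 = 12869/300
endpoint = (-3593/100, -6593/100)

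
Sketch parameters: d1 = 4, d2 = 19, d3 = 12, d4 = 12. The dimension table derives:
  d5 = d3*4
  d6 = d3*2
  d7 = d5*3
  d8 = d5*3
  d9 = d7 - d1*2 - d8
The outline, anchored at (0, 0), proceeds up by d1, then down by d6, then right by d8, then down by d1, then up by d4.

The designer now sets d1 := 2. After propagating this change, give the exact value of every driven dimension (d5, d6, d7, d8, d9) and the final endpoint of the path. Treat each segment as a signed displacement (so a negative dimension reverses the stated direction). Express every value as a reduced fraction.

Apply edit: d1 := 2
  d5 = d3*4 = 48
  d6 = d3*2 = 24
  d7 = d5*3 = 144
  d8 = d5*3 = 144
  d9 = d7 - d1*2 - d8 = -4
Walk from origin (0, 0):
  seg 1: up by d1 = 2 → (0, 2)
  seg 2: down by d6 = 24 → (0, -22)
  seg 3: right by d8 = 144 → (144, -22)
  seg 4: down by d1 = 2 → (144, -24)
  seg 5: up by d4 = 12 → (144, -12)

d5 = 48
d6 = 24
d7 = 144
d8 = 144
d9 = -4
endpoint = (144, -12)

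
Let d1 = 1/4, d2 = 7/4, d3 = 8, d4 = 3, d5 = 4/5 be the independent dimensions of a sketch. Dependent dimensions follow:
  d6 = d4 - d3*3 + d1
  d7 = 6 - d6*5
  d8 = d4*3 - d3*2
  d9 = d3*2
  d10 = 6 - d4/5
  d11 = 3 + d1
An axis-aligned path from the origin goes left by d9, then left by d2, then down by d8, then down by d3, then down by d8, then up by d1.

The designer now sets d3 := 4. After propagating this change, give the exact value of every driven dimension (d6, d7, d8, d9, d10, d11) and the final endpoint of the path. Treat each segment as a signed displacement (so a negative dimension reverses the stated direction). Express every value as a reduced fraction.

d6 = -35/4
d7 = 199/4
d8 = 1
d9 = 8
d10 = 27/5
d11 = 13/4
endpoint = (-39/4, -23/4)

Apply edit: d3 := 4
  d6 = d4 - d3*3 + d1 = -35/4
  d7 = 6 - d6*5 = 199/4
  d8 = d4*3 - d3*2 = 1
  d9 = d3*2 = 8
  d10 = 6 - d4/5 = 27/5
  d11 = 3 + d1 = 13/4
Walk from origin (0, 0):
  seg 1: left by d9 = 8 → (-8, 0)
  seg 2: left by d2 = 7/4 → (-39/4, 0)
  seg 3: down by d8 = 1 → (-39/4, -1)
  seg 4: down by d3 = 4 → (-39/4, -5)
  seg 5: down by d8 = 1 → (-39/4, -6)
  seg 6: up by d1 = 1/4 → (-39/4, -23/4)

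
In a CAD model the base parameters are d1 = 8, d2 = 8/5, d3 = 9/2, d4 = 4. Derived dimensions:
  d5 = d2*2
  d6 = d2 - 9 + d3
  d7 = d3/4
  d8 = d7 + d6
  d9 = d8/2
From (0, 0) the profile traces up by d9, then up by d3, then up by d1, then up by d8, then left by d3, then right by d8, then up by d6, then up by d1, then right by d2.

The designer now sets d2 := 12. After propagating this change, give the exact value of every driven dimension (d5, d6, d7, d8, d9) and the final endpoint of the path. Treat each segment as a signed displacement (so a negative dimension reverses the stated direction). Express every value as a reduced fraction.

d5 = 24
d6 = 15/2
d7 = 9/8
d8 = 69/8
d9 = 69/16
endpoint = (129/8, 655/16)

Apply edit: d2 := 12
  d5 = d2*2 = 24
  d6 = d2 - 9 + d3 = 15/2
  d7 = d3/4 = 9/8
  d8 = d7 + d6 = 69/8
  d9 = d8/2 = 69/16
Walk from origin (0, 0):
  seg 1: up by d9 = 69/16 → (0, 69/16)
  seg 2: up by d3 = 9/2 → (0, 141/16)
  seg 3: up by d1 = 8 → (0, 269/16)
  seg 4: up by d8 = 69/8 → (0, 407/16)
  seg 5: left by d3 = 9/2 → (-9/2, 407/16)
  seg 6: right by d8 = 69/8 → (33/8, 407/16)
  seg 7: up by d6 = 15/2 → (33/8, 527/16)
  seg 8: up by d1 = 8 → (33/8, 655/16)
  seg 9: right by d2 = 12 → (129/8, 655/16)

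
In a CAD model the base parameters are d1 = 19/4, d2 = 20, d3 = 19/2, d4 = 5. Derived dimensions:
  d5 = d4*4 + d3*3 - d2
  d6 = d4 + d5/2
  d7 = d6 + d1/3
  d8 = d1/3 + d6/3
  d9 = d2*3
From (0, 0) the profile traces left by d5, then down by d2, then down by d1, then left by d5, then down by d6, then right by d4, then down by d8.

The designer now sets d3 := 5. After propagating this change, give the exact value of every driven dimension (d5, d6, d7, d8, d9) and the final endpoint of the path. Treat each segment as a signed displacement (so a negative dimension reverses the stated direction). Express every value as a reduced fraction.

Apply edit: d3 := 5
  d5 = d4*4 + d3*3 - d2 = 15
  d6 = d4 + d5/2 = 25/2
  d7 = d6 + d1/3 = 169/12
  d8 = d1/3 + d6/3 = 23/4
  d9 = d2*3 = 60
Walk from origin (0, 0):
  seg 1: left by d5 = 15 → (-15, 0)
  seg 2: down by d2 = 20 → (-15, -20)
  seg 3: down by d1 = 19/4 → (-15, -99/4)
  seg 4: left by d5 = 15 → (-30, -99/4)
  seg 5: down by d6 = 25/2 → (-30, -149/4)
  seg 6: right by d4 = 5 → (-25, -149/4)
  seg 7: down by d8 = 23/4 → (-25, -43)

d5 = 15
d6 = 25/2
d7 = 169/12
d8 = 23/4
d9 = 60
endpoint = (-25, -43)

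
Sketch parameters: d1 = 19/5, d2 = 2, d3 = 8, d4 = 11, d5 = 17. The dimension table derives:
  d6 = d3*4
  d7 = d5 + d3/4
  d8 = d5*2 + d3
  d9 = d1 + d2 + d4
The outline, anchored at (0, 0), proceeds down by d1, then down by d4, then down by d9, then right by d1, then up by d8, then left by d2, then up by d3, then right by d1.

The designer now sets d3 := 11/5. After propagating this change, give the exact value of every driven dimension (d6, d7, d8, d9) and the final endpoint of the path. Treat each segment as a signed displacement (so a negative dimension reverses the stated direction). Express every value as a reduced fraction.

d6 = 44/5
d7 = 351/20
d8 = 181/5
d9 = 84/5
endpoint = (28/5, 34/5)

Apply edit: d3 := 11/5
  d6 = d3*4 = 44/5
  d7 = d5 + d3/4 = 351/20
  d8 = d5*2 + d3 = 181/5
  d9 = d1 + d2 + d4 = 84/5
Walk from origin (0, 0):
  seg 1: down by d1 = 19/5 → (0, -19/5)
  seg 2: down by d4 = 11 → (0, -74/5)
  seg 3: down by d9 = 84/5 → (0, -158/5)
  seg 4: right by d1 = 19/5 → (19/5, -158/5)
  seg 5: up by d8 = 181/5 → (19/5, 23/5)
  seg 6: left by d2 = 2 → (9/5, 23/5)
  seg 7: up by d3 = 11/5 → (9/5, 34/5)
  seg 8: right by d1 = 19/5 → (28/5, 34/5)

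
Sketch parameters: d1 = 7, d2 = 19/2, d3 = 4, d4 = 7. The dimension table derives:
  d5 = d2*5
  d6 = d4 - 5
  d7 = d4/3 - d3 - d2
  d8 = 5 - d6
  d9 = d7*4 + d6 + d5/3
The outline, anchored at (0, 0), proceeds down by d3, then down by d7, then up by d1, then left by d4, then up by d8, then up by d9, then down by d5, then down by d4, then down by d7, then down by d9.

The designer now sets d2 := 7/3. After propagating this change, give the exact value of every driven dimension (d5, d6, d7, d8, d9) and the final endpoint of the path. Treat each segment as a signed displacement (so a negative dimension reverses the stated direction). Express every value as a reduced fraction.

Apply edit: d2 := 7/3
  d5 = d2*5 = 35/3
  d6 = d4 - 5 = 2
  d7 = d4/3 - d3 - d2 = -4
  d8 = 5 - d6 = 3
  d9 = d7*4 + d6 + d5/3 = -91/9
Walk from origin (0, 0):
  seg 1: down by d3 = 4 → (0, -4)
  seg 2: down by d7 = -4 → (0, 0)
  seg 3: up by d1 = 7 → (0, 7)
  seg 4: left by d4 = 7 → (-7, 7)
  seg 5: up by d8 = 3 → (-7, 10)
  seg 6: up by d9 = -91/9 → (-7, -1/9)
  seg 7: down by d5 = 35/3 → (-7, -106/9)
  seg 8: down by d4 = 7 → (-7, -169/9)
  seg 9: down by d7 = -4 → (-7, -133/9)
  seg 10: down by d9 = -91/9 → (-7, -14/3)

d5 = 35/3
d6 = 2
d7 = -4
d8 = 3
d9 = -91/9
endpoint = (-7, -14/3)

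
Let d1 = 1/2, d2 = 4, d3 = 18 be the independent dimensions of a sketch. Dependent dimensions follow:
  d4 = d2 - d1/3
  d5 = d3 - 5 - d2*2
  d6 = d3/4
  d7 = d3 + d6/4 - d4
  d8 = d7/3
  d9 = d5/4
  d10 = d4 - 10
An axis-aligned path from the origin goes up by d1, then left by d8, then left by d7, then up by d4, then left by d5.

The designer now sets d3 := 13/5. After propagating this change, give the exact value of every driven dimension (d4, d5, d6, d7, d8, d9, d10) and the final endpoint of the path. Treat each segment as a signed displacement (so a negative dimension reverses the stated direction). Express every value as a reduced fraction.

d4 = 23/6
d5 = -52/5
d6 = 13/20
d7 = -257/240
d8 = -257/720
d9 = -13/5
d10 = -37/6
endpoint = (2129/180, 13/3)

Apply edit: d3 := 13/5
  d4 = d2 - d1/3 = 23/6
  d5 = d3 - 5 - d2*2 = -52/5
  d6 = d3/4 = 13/20
  d7 = d3 + d6/4 - d4 = -257/240
  d8 = d7/3 = -257/720
  d9 = d5/4 = -13/5
  d10 = d4 - 10 = -37/6
Walk from origin (0, 0):
  seg 1: up by d1 = 1/2 → (0, 1/2)
  seg 2: left by d8 = -257/720 → (257/720, 1/2)
  seg 3: left by d7 = -257/240 → (257/180, 1/2)
  seg 4: up by d4 = 23/6 → (257/180, 13/3)
  seg 5: left by d5 = -52/5 → (2129/180, 13/3)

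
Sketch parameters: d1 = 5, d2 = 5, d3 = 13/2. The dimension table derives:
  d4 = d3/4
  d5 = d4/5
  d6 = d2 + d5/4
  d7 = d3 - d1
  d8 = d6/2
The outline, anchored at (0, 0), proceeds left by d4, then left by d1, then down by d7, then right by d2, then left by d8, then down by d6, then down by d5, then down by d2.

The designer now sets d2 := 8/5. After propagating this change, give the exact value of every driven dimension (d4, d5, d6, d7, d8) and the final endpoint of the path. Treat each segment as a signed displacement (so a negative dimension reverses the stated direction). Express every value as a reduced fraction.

d4 = 13/8
d5 = 13/40
d6 = 269/160
d7 = 3/2
d8 = 269/320
endpoint = (-1877/320, -817/160)

Apply edit: d2 := 8/5
  d4 = d3/4 = 13/8
  d5 = d4/5 = 13/40
  d6 = d2 + d5/4 = 269/160
  d7 = d3 - d1 = 3/2
  d8 = d6/2 = 269/320
Walk from origin (0, 0):
  seg 1: left by d4 = 13/8 → (-13/8, 0)
  seg 2: left by d1 = 5 → (-53/8, 0)
  seg 3: down by d7 = 3/2 → (-53/8, -3/2)
  seg 4: right by d2 = 8/5 → (-201/40, -3/2)
  seg 5: left by d8 = 269/320 → (-1877/320, -3/2)
  seg 6: down by d6 = 269/160 → (-1877/320, -509/160)
  seg 7: down by d5 = 13/40 → (-1877/320, -561/160)
  seg 8: down by d2 = 8/5 → (-1877/320, -817/160)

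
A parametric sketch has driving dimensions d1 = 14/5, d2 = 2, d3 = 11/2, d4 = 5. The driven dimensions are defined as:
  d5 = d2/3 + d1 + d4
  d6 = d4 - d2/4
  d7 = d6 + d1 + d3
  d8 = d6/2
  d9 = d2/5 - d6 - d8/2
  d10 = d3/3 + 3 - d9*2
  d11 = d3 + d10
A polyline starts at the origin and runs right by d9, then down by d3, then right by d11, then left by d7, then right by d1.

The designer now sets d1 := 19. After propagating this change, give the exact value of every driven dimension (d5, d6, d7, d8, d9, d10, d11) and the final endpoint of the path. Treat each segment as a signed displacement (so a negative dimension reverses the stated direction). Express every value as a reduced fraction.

d5 = 74/3
d6 = 9/2
d7 = 29
d8 = 9/4
d9 = -209/40
d10 = 917/60
d11 = 1247/60
endpoint = (667/120, -11/2)

Apply edit: d1 := 19
  d5 = d2/3 + d1 + d4 = 74/3
  d6 = d4 - d2/4 = 9/2
  d7 = d6 + d1 + d3 = 29
  d8 = d6/2 = 9/4
  d9 = d2/5 - d6 - d8/2 = -209/40
  d10 = d3/3 + 3 - d9*2 = 917/60
  d11 = d3 + d10 = 1247/60
Walk from origin (0, 0):
  seg 1: right by d9 = -209/40 → (-209/40, 0)
  seg 2: down by d3 = 11/2 → (-209/40, -11/2)
  seg 3: right by d11 = 1247/60 → (1867/120, -11/2)
  seg 4: left by d7 = 29 → (-1613/120, -11/2)
  seg 5: right by d1 = 19 → (667/120, -11/2)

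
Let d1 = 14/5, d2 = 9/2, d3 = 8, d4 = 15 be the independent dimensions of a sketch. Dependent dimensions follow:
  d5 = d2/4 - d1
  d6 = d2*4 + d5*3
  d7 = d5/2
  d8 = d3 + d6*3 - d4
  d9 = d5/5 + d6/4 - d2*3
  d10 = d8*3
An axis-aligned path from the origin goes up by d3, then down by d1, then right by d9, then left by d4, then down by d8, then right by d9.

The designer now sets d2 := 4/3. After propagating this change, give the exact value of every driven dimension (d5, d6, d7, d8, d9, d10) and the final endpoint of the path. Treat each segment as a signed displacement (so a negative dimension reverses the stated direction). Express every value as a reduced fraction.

Apply edit: d2 := 4/3
  d5 = d2/4 - d1 = -37/15
  d6 = d2*4 + d5*3 = -31/15
  d7 = d5/2 = -37/30
  d8 = d3 + d6*3 - d4 = -66/5
  d9 = d5/5 + d6/4 - d2*3 = -501/100
  d10 = d8*3 = -198/5
Walk from origin (0, 0):
  seg 1: up by d3 = 8 → (0, 8)
  seg 2: down by d1 = 14/5 → (0, 26/5)
  seg 3: right by d9 = -501/100 → (-501/100, 26/5)
  seg 4: left by d4 = 15 → (-2001/100, 26/5)
  seg 5: down by d8 = -66/5 → (-2001/100, 92/5)
  seg 6: right by d9 = -501/100 → (-1251/50, 92/5)

d5 = -37/15
d6 = -31/15
d7 = -37/30
d8 = -66/5
d9 = -501/100
d10 = -198/5
endpoint = (-1251/50, 92/5)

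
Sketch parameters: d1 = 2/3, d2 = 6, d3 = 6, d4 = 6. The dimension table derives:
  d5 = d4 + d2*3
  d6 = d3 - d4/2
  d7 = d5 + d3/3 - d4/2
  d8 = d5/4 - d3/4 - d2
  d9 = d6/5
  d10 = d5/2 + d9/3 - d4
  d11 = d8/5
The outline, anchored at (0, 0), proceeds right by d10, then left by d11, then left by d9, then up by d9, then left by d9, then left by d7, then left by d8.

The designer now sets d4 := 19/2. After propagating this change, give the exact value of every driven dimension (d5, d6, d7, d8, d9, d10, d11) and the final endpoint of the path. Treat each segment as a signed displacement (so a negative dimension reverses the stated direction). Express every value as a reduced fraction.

Apply edit: d4 := 19/2
  d5 = d4 + d2*3 = 55/2
  d6 = d3 - d4/2 = 5/4
  d7 = d5 + d3/3 - d4/2 = 99/4
  d8 = d5/4 - d3/4 - d2 = -5/8
  d9 = d6/5 = 1/4
  d10 = d5/2 + d9/3 - d4 = 13/3
  d11 = d8/5 = -1/8
Walk from origin (0, 0):
  seg 1: right by d10 = 13/3 → (13/3, 0)
  seg 2: left by d11 = -1/8 → (107/24, 0)
  seg 3: left by d9 = 1/4 → (101/24, 0)
  seg 4: up by d9 = 1/4 → (101/24, 1/4)
  seg 5: left by d9 = 1/4 → (95/24, 1/4)
  seg 6: left by d7 = 99/4 → (-499/24, 1/4)
  seg 7: left by d8 = -5/8 → (-121/6, 1/4)

d5 = 55/2
d6 = 5/4
d7 = 99/4
d8 = -5/8
d9 = 1/4
d10 = 13/3
d11 = -1/8
endpoint = (-121/6, 1/4)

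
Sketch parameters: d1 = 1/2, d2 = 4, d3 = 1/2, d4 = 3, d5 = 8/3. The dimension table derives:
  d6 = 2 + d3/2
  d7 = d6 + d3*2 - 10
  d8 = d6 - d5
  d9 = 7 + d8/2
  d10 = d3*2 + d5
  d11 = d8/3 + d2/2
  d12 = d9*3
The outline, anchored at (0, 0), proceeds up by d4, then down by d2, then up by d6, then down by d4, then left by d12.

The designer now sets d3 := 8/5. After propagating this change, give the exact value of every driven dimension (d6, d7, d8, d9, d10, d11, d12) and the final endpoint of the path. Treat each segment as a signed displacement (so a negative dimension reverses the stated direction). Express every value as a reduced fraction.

Apply edit: d3 := 8/5
  d6 = 2 + d3/2 = 14/5
  d7 = d6 + d3*2 - 10 = -4
  d8 = d6 - d5 = 2/15
  d9 = 7 + d8/2 = 106/15
  d10 = d3*2 + d5 = 88/15
  d11 = d8/3 + d2/2 = 92/45
  d12 = d9*3 = 106/5
Walk from origin (0, 0):
  seg 1: up by d4 = 3 → (0, 3)
  seg 2: down by d2 = 4 → (0, -1)
  seg 3: up by d6 = 14/5 → (0, 9/5)
  seg 4: down by d4 = 3 → (0, -6/5)
  seg 5: left by d12 = 106/5 → (-106/5, -6/5)

d6 = 14/5
d7 = -4
d8 = 2/15
d9 = 106/15
d10 = 88/15
d11 = 92/45
d12 = 106/5
endpoint = (-106/5, -6/5)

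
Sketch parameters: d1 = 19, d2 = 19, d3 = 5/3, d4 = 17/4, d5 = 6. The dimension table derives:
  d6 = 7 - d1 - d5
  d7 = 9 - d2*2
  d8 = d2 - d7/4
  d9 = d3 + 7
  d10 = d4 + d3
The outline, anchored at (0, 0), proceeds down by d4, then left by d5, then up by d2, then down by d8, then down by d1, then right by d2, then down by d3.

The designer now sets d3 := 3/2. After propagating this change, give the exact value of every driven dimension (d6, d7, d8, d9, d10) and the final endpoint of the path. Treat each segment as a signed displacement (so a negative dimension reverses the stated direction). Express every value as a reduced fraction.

Apply edit: d3 := 3/2
  d6 = 7 - d1 - d5 = -18
  d7 = 9 - d2*2 = -29
  d8 = d2 - d7/4 = 105/4
  d9 = d3 + 7 = 17/2
  d10 = d4 + d3 = 23/4
Walk from origin (0, 0):
  seg 1: down by d4 = 17/4 → (0, -17/4)
  seg 2: left by d5 = 6 → (-6, -17/4)
  seg 3: up by d2 = 19 → (-6, 59/4)
  seg 4: down by d8 = 105/4 → (-6, -23/2)
  seg 5: down by d1 = 19 → (-6, -61/2)
  seg 6: right by d2 = 19 → (13, -61/2)
  seg 7: down by d3 = 3/2 → (13, -32)

d6 = -18
d7 = -29
d8 = 105/4
d9 = 17/2
d10 = 23/4
endpoint = (13, -32)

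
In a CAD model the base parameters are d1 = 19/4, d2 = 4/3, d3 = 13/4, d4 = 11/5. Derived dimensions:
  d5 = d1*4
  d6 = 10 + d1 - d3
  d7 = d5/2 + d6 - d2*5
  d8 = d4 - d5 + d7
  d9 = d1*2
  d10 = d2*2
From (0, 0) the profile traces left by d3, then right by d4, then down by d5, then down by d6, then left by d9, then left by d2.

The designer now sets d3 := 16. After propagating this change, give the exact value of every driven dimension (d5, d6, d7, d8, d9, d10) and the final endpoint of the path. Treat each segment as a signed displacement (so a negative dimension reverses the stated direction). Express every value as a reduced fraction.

d5 = 19
d6 = -5/4
d7 = 19/12
d8 = -913/60
d9 = 19/2
d10 = 8/3
endpoint = (-739/30, -71/4)

Apply edit: d3 := 16
  d5 = d1*4 = 19
  d6 = 10 + d1 - d3 = -5/4
  d7 = d5/2 + d6 - d2*5 = 19/12
  d8 = d4 - d5 + d7 = -913/60
  d9 = d1*2 = 19/2
  d10 = d2*2 = 8/3
Walk from origin (0, 0):
  seg 1: left by d3 = 16 → (-16, 0)
  seg 2: right by d4 = 11/5 → (-69/5, 0)
  seg 3: down by d5 = 19 → (-69/5, -19)
  seg 4: down by d6 = -5/4 → (-69/5, -71/4)
  seg 5: left by d9 = 19/2 → (-233/10, -71/4)
  seg 6: left by d2 = 4/3 → (-739/30, -71/4)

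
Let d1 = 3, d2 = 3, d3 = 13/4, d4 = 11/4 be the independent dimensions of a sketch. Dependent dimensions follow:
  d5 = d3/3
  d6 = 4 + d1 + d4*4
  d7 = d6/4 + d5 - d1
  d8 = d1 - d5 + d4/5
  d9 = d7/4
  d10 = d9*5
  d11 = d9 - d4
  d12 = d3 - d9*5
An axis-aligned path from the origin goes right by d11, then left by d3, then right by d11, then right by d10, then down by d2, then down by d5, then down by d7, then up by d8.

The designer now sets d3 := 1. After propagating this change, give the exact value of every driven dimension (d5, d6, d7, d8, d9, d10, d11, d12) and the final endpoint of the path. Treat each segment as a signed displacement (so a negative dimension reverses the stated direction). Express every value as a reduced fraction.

d5 = 1/3
d6 = 18
d7 = 11/6
d8 = 193/60
d9 = 11/24
d10 = 55/24
d11 = -55/24
d12 = -31/24
endpoint = (-79/24, -39/20)

Apply edit: d3 := 1
  d5 = d3/3 = 1/3
  d6 = 4 + d1 + d4*4 = 18
  d7 = d6/4 + d5 - d1 = 11/6
  d8 = d1 - d5 + d4/5 = 193/60
  d9 = d7/4 = 11/24
  d10 = d9*5 = 55/24
  d11 = d9 - d4 = -55/24
  d12 = d3 - d9*5 = -31/24
Walk from origin (0, 0):
  seg 1: right by d11 = -55/24 → (-55/24, 0)
  seg 2: left by d3 = 1 → (-79/24, 0)
  seg 3: right by d11 = -55/24 → (-67/12, 0)
  seg 4: right by d10 = 55/24 → (-79/24, 0)
  seg 5: down by d2 = 3 → (-79/24, -3)
  seg 6: down by d5 = 1/3 → (-79/24, -10/3)
  seg 7: down by d7 = 11/6 → (-79/24, -31/6)
  seg 8: up by d8 = 193/60 → (-79/24, -39/20)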